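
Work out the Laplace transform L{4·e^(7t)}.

L{e^(at)} = 1/(s-a), so L{e^(7t)} = 1/(s-7). Then L{4·e^(7t)} = 4/(s-7)

Final answer: 4/(s-7)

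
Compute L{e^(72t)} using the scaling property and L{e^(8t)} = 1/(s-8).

Using L{f(at)} = (1/a)F(s/a) with a=9 and f(t) = e^(8t): L{e^(72t)} = (1/9) · 1/((s/9)-8) = (1/9) · 9/(s-72) = 1/(s-72)

Final answer: 1/(s-72)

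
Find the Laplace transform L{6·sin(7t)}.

L{sin(ωt)} = ω/(s² + ω²), so L{sin(7t)} = 7/(s² + 49). Then L{6·sin(7t)} = 6·7/(s² + 49) = 42/(s² + 49)

Final answer: 42/(s² + 49)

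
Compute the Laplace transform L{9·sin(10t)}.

L{sin(ωt)} = ω/(s² + ω²), so L{sin(10t)} = 10/(s² + 100). Then L{9·sin(10t)} = 9·10/(s² + 100) = 90/(s² + 100)

Final answer: 90/(s² + 100)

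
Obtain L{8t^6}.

L{t^n} = n!/s^(n+1). So L{8t^6} = 8·6!/s^7 = 5760/s^7

Final answer: 5760/s^7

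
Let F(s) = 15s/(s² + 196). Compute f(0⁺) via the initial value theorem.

f(0⁺) = lim_{s→∞} s·15s/(s² + 196) = lim_{s→∞} 15s²/(s² + 196) = 15

Final answer: 15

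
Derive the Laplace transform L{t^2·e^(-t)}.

L{t^n·e^(at)} = n!/(s-a)^(n+1), so L{t^2·e^(-t)} = 2/(s+1)^3

Final answer: 2/(s+1)^3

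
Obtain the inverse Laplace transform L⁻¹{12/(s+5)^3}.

L⁻¹{n!/(s-a)^(n+1)} = t^n·e^(at) with n=2, a=-5. So L⁻¹{2/(s+5)^3} = t^2·e^(-5t), and L⁻¹{12/(s+5)^3} = (12/2)·t^2·e^(-5t) = 6·t^2·e^(-5t)

Final answer: 6·t^2·e^(-5t)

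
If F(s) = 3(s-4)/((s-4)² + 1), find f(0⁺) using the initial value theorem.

f(0⁺) = lim_{s→∞} sF(s) = lim_{s→∞} 3s(s-4)/((s-4)² + 1) = 3

Final answer: 3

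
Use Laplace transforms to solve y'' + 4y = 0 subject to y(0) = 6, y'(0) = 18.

L{y''} + 4L{y} = 0. s²Y - 6s - 18 + 4Y = 0. Y(s² + 4) = 6s + 18. Y = (6s + 18)/(s² + 4). Inverting: y(t) = 6cos(2t) + 9sin(2t)

Final answer: y(t) = 6cos(2t) + 9sin(2t)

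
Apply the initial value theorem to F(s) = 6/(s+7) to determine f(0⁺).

f(0⁺) = lim_{s→∞} s·6/(s+7) = lim_{s→∞} 6s/(s+7) = 6

Final answer: 6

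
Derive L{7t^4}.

L{t^n} = n!/s^(n+1). So L{7t^4} = 7·4!/s^5 = 168/s^5

Final answer: 168/s^5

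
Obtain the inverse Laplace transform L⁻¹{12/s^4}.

L⁻¹{n!/s^(n+1)} = t^n with n=3. So L⁻¹{6/s^4} = t^3, and L⁻¹{12/s^4} = (12/6)·t^3 = 2·t^3

Final answer: 2·t^3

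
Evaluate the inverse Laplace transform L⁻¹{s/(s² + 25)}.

L⁻¹{s/(s² + 25)} = cos(5t)

Final answer: cos(5t)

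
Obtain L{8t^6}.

L{t^n} = n!/s^(n+1). So L{8t^6} = 8·6!/s^7 = 5760/s^7

Final answer: 5760/s^7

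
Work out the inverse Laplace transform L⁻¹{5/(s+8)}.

L⁻¹{1/(s-a)} = e^(at), so L⁻¹{1/(s+8)} = e^(-8t), and L⁻¹{5/(s+8)} = 5·e^(-8t)

Final answer: 5·e^(-8t)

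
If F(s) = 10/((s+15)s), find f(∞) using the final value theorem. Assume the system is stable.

f(∞) = lim_{s→0} sF(s) = lim_{s→0} 10/(s+15) = 2/3

Final answer: 2/3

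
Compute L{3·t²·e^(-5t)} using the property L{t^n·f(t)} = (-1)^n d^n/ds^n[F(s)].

L{e^(-5t)} = 1/(s+5). d/ds[1/(s+5)] = -1/(s+5)². d²/ds²[1/(s+5)] = 2/(s+5)³. So L{t²·e^(-5t)} = (-1)² · 2/(s+5)³ = 2/(s+5)³. Then L{3·t²·e^(-5t)} = 3·2/(s+5)³ = 6/(s+5)³

Final answer: 6/(s+5)³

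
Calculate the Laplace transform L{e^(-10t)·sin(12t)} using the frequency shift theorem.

Frequency shift: L{e^(at)f(t)} = F(s-a). L{e^(-10t)·sin(12t)} = 12/((s+10)² + 144)

Final answer: 12/((s+10)² + 144)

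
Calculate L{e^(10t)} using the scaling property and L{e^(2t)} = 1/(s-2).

Using L{f(at)} = (1/a)F(s/a) with a=5 and f(t) = e^(2t): L{e^(10t)} = (1/5) · 1/((s/5)-2) = (1/5) · 5/(s-10) = 1/(s-10)

Final answer: 1/(s-10)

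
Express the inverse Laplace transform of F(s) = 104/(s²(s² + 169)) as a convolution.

104/(s²(s² + 169)) = (1/s²)·(104/(s² + 169)) = L{t}·L{8·sin(13t)}. So f(t) = t*(8·sin(13t)) = ∫₀ᵗ 8τ·sin(13(t-τ)) dτ

Final answer: ∫₀ᵗ 8τ·sin(13(t-τ)) dτ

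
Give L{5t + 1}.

L{5t + 1} = 5·L{t} + L{1} = 5/s² + 1/s

Final answer: 5/s² + 1/s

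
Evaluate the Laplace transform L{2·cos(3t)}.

L{cos(ωt)} = s/(s² + ω²), so L{cos(3t)} = s/(s² + 9). Then L{2·cos(3t)} = 2·s/(s² + 9) = 2s/(s² + 9)

Final answer: 2s/(s² + 9)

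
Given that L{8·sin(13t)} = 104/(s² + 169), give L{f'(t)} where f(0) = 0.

L{f'(t)} = s·F(s) - f(0) = s·104/(s² + 169) - 0 = 104s/(s² + 169)

Final answer: 104s/(s² + 169)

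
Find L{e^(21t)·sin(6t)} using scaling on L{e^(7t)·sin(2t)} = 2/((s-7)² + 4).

Scaling with a=3: L{e^(21t)·sin(6t)} = (1/3) · 2/((s/3-7)² + 4). Simplifying: 6/((s-21)² + 36)

Final answer: 6/((s-21)² + 36)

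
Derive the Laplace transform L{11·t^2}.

L{t^n} = n!/s^(n+1), so L{t^2} = 2/s^3. Then L{11·t^2} = 11·2/s^3 = 22/s^3

Final answer: 22/s^3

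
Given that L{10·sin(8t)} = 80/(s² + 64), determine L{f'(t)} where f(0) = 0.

L{f'(t)} = s·F(s) - f(0) = s·80/(s² + 64) - 0 = 80s/(s² + 64)

Final answer: 80s/(s² + 64)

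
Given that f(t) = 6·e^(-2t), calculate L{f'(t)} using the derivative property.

f(0) = 6, F(s) = 6/(s+2). L{f'(t)} = s·F(s) - f(0) = 6s/(s+2) - 6 = (6s - 6(s+2))/(s+2) = -12/(s+2)

Final answer: -12/(s+2)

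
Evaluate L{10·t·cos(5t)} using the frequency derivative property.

L{cos(5t)} = s/(s² + 25). Derivative: d/ds[s/(s² + 25)] = [(s² + 25) - s·2s]/(s² + 25)² = (25 - s²)/(s² + 25)². So L{t·cos(5t)} = -F'(s) = (s² - 25)/(s² + 25)². Then L{10·t·cos(5t)} = 10·(s² - 25)/(s² + 25)²

Final answer: 10·(s² - 25)/(s² + 25)²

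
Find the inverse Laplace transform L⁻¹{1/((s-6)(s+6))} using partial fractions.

Decompose: A/(s-6) + B/(s+6). A = 1/12, B = -1/12. f(t) = (e^(6t) - e^(-6t))/12

Final answer: (e^(6t) - e^(-6t))/12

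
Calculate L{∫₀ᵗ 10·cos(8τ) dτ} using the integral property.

L{∫₀ᵗ f(τ)dτ} = F(s)/s with F(s) = 10s/(s² + 64), so the result is (10s/(s² + 64))/s = 10/(s² + 64)

Final answer: 10/(s² + 64)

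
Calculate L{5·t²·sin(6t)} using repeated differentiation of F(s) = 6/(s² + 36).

F(s) = 6/(s² + 36). F'(s) = -12s/(s² + 36)². F''(s) = -12(36 - 3s²)/(s² + 36)³ = (36s² - 432)/(s² + 36)³. So L{t²·sin(6t)} = (-1)² F''(s) = (36s² - 432)/(s² + 36)³. Then L{5·t²·sin(6t)} = 5·(36s² - 432)/(s² + 36)³ = (180s² - 2160)/(s² + 36)³

Final answer: (180s² - 2160)/(s² + 36)³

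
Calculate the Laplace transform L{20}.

L{20} = 20 · L{1} = 20/s

Final answer: 20/s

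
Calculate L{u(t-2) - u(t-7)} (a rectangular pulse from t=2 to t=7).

L{u(t-a)} = e^(-as)/s. L{u(t-2) - u(t-7)} = (e^(-2s) - e^(-7s))/s

Final answer: (e^(-2s) - e^(-7s))/s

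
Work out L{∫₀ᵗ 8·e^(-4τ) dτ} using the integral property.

L{∫₀ᵗ f(τ)dτ} = F(s)/s with F(s) = 8/(s+4), so L{∫₀ᵗ 8·e^(-4τ) dτ} = 8/(s(s+4))

Final answer: 8/(s(s+4))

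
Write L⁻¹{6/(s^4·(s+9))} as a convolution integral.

6/(s^4·(s+9)) = (6/s^4)·(1/(s+9)) = L{t^3}·L{e^(-9t)}. So f(t) = t^3*e^(-9t) = ∫₀ᵗ τ^3·e^(-9(t-τ)) dτ

Final answer: ∫₀ᵗ τ^3·e^(-9(t-τ)) dτ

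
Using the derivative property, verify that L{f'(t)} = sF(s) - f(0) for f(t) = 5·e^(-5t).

f'(t) = -25e^(-5t). Direct: L{f'(t)} = -25/(s+5). Property: s·5/(s+5) - 5 = (5s - 5(s+5))/(s+5) = -25/(s+5). ✓

Final answer: -25/(s+5)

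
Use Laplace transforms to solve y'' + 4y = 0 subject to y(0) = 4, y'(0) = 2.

L{y''} + 4L{y} = 0. s²Y - 4s - 2 + 4Y = 0. Y(s² + 4) = 4s + 2. Y = (4s + 2)/(s² + 4). Inverting: y(t) = 4cos(2t) + sin(2t)

Final answer: y(t) = 4cos(2t) + sin(2t)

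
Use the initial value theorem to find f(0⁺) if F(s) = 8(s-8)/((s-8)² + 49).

f(0⁺) = lim_{s→∞} sF(s) = lim_{s→∞} 8s(s-8)/((s-8)² + 49) = 8

Final answer: 8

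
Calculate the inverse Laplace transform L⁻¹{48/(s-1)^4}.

L⁻¹{n!/(s-a)^(n+1)} = t^n·e^(at) with n=3, a=1. So L⁻¹{6/(s-1)^4} = t^3·e^t, and L⁻¹{48/(s-1)^4} = (48/6)·t^3·e^t = 8·t^3·e^t

Final answer: 8·t^3·e^t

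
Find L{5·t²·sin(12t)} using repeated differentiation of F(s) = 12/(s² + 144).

F(s) = 12/(s² + 144). F'(s) = -24s/(s² + 144)². F''(s) = -24(144 - 3s²)/(s² + 144)³ = (72s² - 3456)/(s² + 144)³. So L{t²·sin(12t)} = (-1)² F''(s) = (72s² - 3456)/(s² + 144)³. Then L{5·t²·sin(12t)} = 5·(72s² - 3456)/(s² + 144)³ = (360s² - 17280)/(s² + 144)³

Final answer: (360s² - 17280)/(s² + 144)³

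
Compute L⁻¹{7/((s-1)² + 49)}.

Form: b/((s-a)² + b²) → e^(at)sin(bt). With a=1, b=7

Final answer: e^t·sin(7t)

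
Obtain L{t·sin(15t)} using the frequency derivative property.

L{sin(15t)} = 15/(s² + 225). By L{t·f(t)} = -F'(s): -d/ds[15/(s² + 225)] = -(15)·(-2s)/(s² + 225)² = 30s/(s² + 225)²

Final answer: 30s/(s² + 225)²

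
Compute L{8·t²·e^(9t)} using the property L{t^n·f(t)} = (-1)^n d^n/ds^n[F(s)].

L{e^(9t)} = 1/(s-9). d/ds[1/(s-9)] = -1/(s-9)². d²/ds²[1/(s-9)] = 2/(s-9)³. So L{t²·e^(9t)} = (-1)² · 2/(s-9)³ = 2/(s-9)³. Then L{8·t²·e^(9t)} = 8·2/(s-9)³ = 16/(s-9)³

Final answer: 16/(s-9)³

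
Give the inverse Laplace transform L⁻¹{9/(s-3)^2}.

L⁻¹{n!/(s-a)^(n+1)} = t^n·e^(at) with n=1, a=3. So L⁻¹{1/(s-3)^2} = t·e^(3t), and L⁻¹{9/(s-3)^2} = (9/1)·t·e^(3t) = 9·t·e^(3t)

Final answer: 9·t·e^(3t)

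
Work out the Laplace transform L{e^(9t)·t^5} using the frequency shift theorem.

L{e^(at)·t^n} = n!/(s-a)^(n+1), so L{e^(9t)·t^5} = 120/(s-9)^6

Final answer: 120/(s-9)^6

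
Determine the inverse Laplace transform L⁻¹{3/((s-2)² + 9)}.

Using frequency shift, L⁻¹{3/((s-2)² + 9)} = e^(2t)·sin(3t)

Final answer: e^(2t)·sin(3t)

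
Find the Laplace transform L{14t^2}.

L{14t^2} = 14 · L{t^2} = 14 · 2/s^3 = 28/s^3

Final answer: 28/s^3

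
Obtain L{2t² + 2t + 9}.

L{2t² + 2t + 9} = 2·2/s³ + 2/s² + 9/s = 4/s³ + 2/s² + 9/s

Final answer: 4/s³ + 2/s² + 9/s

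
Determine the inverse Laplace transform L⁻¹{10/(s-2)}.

L⁻¹{1/(s-a)} = e^(at), so L⁻¹{1/(s-2)} = e^(2t), and L⁻¹{10/(s-2)} = 10·e^(2t)

Final answer: 10·e^(2t)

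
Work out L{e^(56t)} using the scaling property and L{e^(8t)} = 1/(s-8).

Using L{f(at)} = (1/a)F(s/a) with a=7 and f(t) = e^(8t): L{e^(56t)} = (1/7) · 1/((s/7)-8) = (1/7) · 7/(s-56) = 1/(s-56)

Final answer: 1/(s-56)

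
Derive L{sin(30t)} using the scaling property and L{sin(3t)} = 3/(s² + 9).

Using L{f(at)} = (1/a)F(s/a) with a=10: L{sin(30t)} = (1/10) · 3/((s/10)² + 9) = (1/10) · 3·100/(s² + 900) = 30/(s² + 900)

Final answer: 30/(s² + 900)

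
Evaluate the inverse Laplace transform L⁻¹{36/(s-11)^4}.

L⁻¹{n!/(s-a)^(n+1)} = t^n·e^(at) with n=3, a=11. So L⁻¹{6/(s-11)^4} = t^3·e^(11t), and L⁻¹{36/(s-11)^4} = (36/6)·t^3·e^(11t) = 6·t^3·e^(11t)

Final answer: 6·t^3·e^(11t)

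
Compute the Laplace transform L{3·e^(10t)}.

L{e^(at)} = 1/(s-a), so L{e^(10t)} = 1/(s-10). Then L{3·e^(10t)} = 3/(s-10)

Final answer: 3/(s-10)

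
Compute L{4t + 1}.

L{4t + 1} = 4·L{t} + L{1} = 4/s² + 1/s

Final answer: 4/s² + 1/s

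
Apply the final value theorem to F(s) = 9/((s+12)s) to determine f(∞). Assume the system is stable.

f(∞) = lim_{s→0} sF(s) = lim_{s→0} 9/(s+12) = 3/4

Final answer: 3/4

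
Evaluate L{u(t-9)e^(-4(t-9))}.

u(t-a)f(t-a) with f(t)=e^(-4t). L{e^(-4t)} = 1/(s+4). By time shift: e^(-9s)/(s+4)

Final answer: e^(-9s)/(s+4)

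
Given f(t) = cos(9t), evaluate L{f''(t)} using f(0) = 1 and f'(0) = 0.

F(s) = s/(s² + 81). L{f''(t)} = s²F(s) - sf(0) - f'(0) = s³/(s² + 81) - s = (s³ - s(s² + 81))/(s² + 81) = -81s/(s² + 81)

Final answer: -81s/(s² + 81)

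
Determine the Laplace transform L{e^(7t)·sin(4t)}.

L{e^(at)·sin(ωt)} = ω/((s-a)² + ω²), so L{e^(7t)·sin(4t)} = 4/((s-7)² + 16)

Final answer: 4/((s-7)² + 16)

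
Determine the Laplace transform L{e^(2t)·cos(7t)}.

L{e^(at)·cos(ωt)} = (s-a)/((s-a)² + ω²), so L{e^(2t)·cos(7t)} = (s-2)/((s-2)² + 49)

Final answer: (s-2)/((s-2)² + 49)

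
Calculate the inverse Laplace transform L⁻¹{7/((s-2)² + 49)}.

Using frequency shift, L⁻¹{7/((s-2)² + 49)} = e^(2t)·sin(7t)

Final answer: e^(2t)·sin(7t)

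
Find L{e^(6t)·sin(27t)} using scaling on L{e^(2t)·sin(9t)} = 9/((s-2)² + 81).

Scaling with a=3: L{e^(6t)·sin(27t)} = (1/3) · 9/((s/3-2)² + 81). Simplifying: 27/((s-6)² + 729)

Final answer: 27/((s-6)² + 729)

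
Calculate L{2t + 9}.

L{2t + 9} = 2·L{t} + 9·L{1} = 2/s² + 9/s

Final answer: 2/s² + 9/s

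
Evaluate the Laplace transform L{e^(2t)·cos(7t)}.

L{e^(at)·cos(ωt)} = (s-a)/((s-a)² + ω²), so L{e^(2t)·cos(7t)} = (s-2)/((s-2)² + 49)

Final answer: (s-2)/((s-2)² + 49)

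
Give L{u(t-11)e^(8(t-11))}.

u(t-a)f(t-a) with f(t)=e^(8t). L{e^(8t)} = 1/(s-8). By time shift: e^(-11s)/(s-8)

Final answer: e^(-11s)/(s-8)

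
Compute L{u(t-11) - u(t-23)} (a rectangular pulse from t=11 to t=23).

L{u(t-a)} = e^(-as)/s. L{u(t-11) - u(t-23)} = (e^(-11s) - e^(-23s))/s

Final answer: (e^(-11s) - e^(-23s))/s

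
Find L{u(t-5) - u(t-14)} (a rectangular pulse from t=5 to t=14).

L{u(t-a)} = e^(-as)/s. L{u(t-5) - u(t-14)} = (e^(-5s) - e^(-14s))/s

Final answer: (e^(-5s) - e^(-14s))/s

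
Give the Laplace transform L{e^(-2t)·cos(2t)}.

L{e^(at)·cos(ωt)} = (s-a)/((s-a)² + ω²), so L{e^(-2t)·cos(2t)} = (s+2)/((s+2)² + 4)

Final answer: (s+2)/((s+2)² + 4)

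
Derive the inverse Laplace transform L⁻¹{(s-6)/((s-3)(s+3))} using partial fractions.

Using partial fractions, f(t) = (-3e^(3t) + 9e^(-3t))/6

Final answer: (-3e^(3t) + 9e^(-3t))/6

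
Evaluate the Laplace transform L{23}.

L{23} = 23 · L{1} = 23/s

Final answer: 23/s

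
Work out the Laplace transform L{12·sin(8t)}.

L{sin(ωt)} = ω/(s² + ω²), so L{sin(8t)} = 8/(s² + 64). Then L{12·sin(8t)} = 12·8/(s² + 64) = 96/(s² + 64)

Final answer: 96/(s² + 64)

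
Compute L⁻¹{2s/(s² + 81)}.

This is the form c·s/(s² + a²) with a = 9, c = 2. L⁻¹ = 2·cos(9t)

Final answer: 2·cos(9t)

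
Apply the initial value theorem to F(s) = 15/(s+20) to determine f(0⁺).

f(0⁺) = lim_{s→∞} s·15/(s+20) = lim_{s→∞} 15s/(s+20) = 15

Final answer: 15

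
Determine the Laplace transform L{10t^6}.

L{10t^6} = 10 · L{t^6} = 10 · 720/s^7 = 7200/s^7

Final answer: 7200/s^7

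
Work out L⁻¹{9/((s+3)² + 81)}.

Form: b/((s-a)² + b²) → e^(at)sin(bt). With a=-3, b=9

Final answer: e^(-3t)·sin(9t)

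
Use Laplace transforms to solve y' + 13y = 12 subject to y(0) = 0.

sY + 13Y = 12/s. Y = 12/(s(s+13)). Partial fractions: Y = 12/13/s - 12/13/(s+13)

Final answer: y(t) = 12/13(1 - e^(-13t))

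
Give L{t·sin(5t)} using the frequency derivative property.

L{sin(5t)} = 5/(s² + 25). By L{t·f(t)} = -F'(s): -d/ds[5/(s² + 25)] = -(5)·(-2s)/(s² + 25)² = 10s/(s² + 25)²

Final answer: 10s/(s² + 25)²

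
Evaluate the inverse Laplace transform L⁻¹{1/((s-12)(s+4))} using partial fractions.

Decompose: A/(s-12) + B/(s+4). A = 1/16, B = -1/16. f(t) = (e^(12t) - e^(-4t))/16

Final answer: (e^(12t) - e^(-4t))/16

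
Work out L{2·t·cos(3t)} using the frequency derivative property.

L{cos(3t)} = s/(s² + 9). Derivative: d/ds[s/(s² + 9)] = [(s² + 9) - s·2s]/(s² + 9)² = (9 - s²)/(s² + 9)². So L{t·cos(3t)} = -F'(s) = (s² - 9)/(s² + 9)². Then L{2·t·cos(3t)} = 2·(s² - 9)/(s² + 9)²

Final answer: 2·(s² - 9)/(s² + 9)²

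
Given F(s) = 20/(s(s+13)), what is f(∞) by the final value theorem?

f(∞) = lim_{s→0} s·20/(s(s+13)) = lim_{s→0} 20/(s+13) = 20/13 = 20/13

Final answer: 20/13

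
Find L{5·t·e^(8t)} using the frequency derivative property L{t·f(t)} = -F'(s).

L{e^(8t)} = 1/(s-8). By frequency derivative: L{t·e^(8t)} = -d/ds[1/(s-8)] = -(-1)/(s-8)² = 1/(s-8)². Then L{5·t·e^(8t)} = 5·1/(s-8)² = 5/(s-8)²

Final answer: 5/(s-8)²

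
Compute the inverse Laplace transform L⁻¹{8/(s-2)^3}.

L⁻¹{n!/(s-a)^(n+1)} = t^n·e^(at) with n=2, a=2. So L⁻¹{2/(s-2)^3} = t^2·e^(2t), and L⁻¹{8/(s-2)^3} = (8/2)·t^2·e^(2t) = 4·t^2·e^(2t)

Final answer: 4·t^2·e^(2t)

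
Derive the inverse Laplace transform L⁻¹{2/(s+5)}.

L⁻¹{1/(s-a)} = e^(at), so L⁻¹{1/(s+5)} = e^(-5t), and L⁻¹{2/(s+5)} = 2·e^(-5t)

Final answer: 2·e^(-5t)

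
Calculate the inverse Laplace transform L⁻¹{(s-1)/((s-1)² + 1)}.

Using frequency shift, L⁻¹{(s-1)/((s-1)² + 1)} = e^t·cos(t)

Final answer: e^t·cos(t)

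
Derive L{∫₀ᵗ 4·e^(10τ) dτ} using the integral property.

L{∫₀ᵗ f(τ)dτ} = F(s)/s with F(s) = 4/(s-10), so L{∫₀ᵗ 4·e^(10τ) dτ} = 4/(s(s-10))

Final answer: 4/(s(s-10))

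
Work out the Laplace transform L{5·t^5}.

L{t^n} = n!/s^(n+1), so L{t^5} = 120/s^6. Then L{5·t^5} = 5·120/s^6 = 600/s^6

Final answer: 600/s^6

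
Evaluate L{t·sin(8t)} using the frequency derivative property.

L{sin(8t)} = 8/(s² + 64). By L{t·f(t)} = -F'(s): -d/ds[8/(s² + 64)] = -(8)·(-2s)/(s² + 64)² = 16s/(s² + 64)²

Final answer: 16s/(s² + 64)²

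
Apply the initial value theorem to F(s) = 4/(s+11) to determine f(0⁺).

f(0⁺) = lim_{s→∞} s·4/(s+11) = lim_{s→∞} 4s/(s+11) = 4

Final answer: 4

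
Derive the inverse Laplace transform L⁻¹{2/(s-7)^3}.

L⁻¹{n!/(s-a)^(n+1)} = t^n·e^(at), so L⁻¹{2/(s-7)^3} = t^2·e^(7t)

Final answer: t^2·e^(7t)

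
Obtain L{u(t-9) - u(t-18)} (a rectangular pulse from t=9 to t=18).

L{u(t-a)} = e^(-as)/s. L{u(t-9) - u(t-18)} = (e^(-9s) - e^(-18s))/s

Final answer: (e^(-9s) - e^(-18s))/s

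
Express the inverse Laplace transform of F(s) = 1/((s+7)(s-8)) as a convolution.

1/((s+7)(s-8)) = (1/(s+7))·(1/(s-8)) = L{e^(-7t)}·L{e^(8t)}. So f(t) = e^(-7t)*e^(8t) = ∫₀ᵗ e^(-7τ)·e^(8(t-τ)) dτ

Final answer: ∫₀ᵗ e^(-7τ)·e^(8(t-τ)) dτ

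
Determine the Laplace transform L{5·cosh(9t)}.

L{cosh(ωt)} = s/(s² - ω²), so L{cosh(9t)} = s/(s² - 81). Then L{5·cosh(9t)} = 5·s/(s² - 81) = 5s/(s² - 81)

Final answer: 5s/(s² - 81)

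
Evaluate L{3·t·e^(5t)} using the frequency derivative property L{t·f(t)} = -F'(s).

L{e^(5t)} = 1/(s-5). By frequency derivative: L{t·e^(5t)} = -d/ds[1/(s-5)] = -(-1)/(s-5)² = 1/(s-5)². Then L{3·t·e^(5t)} = 3·1/(s-5)² = 3/(s-5)²

Final answer: 3/(s-5)²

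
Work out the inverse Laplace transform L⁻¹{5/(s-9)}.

L⁻¹{1/(s-a)} = e^(at), so L⁻¹{1/(s-9)} = e^(9t), and L⁻¹{5/(s-9)} = 5·e^(9t)

Final answer: 5·e^(9t)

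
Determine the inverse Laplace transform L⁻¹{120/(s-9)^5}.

L⁻¹{n!/(s-a)^(n+1)} = t^n·e^(at) with n=4, a=9. So L⁻¹{24/(s-9)^5} = t^4·e^(9t), and L⁻¹{120/(s-9)^5} = (120/24)·t^4·e^(9t) = 5·t^4·e^(9t)

Final answer: 5·t^4·e^(9t)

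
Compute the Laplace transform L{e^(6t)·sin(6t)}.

L{e^(at)·sin(ωt)} = ω/((s-a)² + ω²), so L{e^(6t)·sin(6t)} = 6/((s-6)² + 36)

Final answer: 6/((s-6)² + 36)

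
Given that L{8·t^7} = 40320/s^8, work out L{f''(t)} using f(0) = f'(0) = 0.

L{f''(t)} = s²F(s) - sf(0) - f'(0) = s²·40320/s^8 - 0 - 0 = 40320/s^6

Final answer: 40320/s^6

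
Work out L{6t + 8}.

L{6t + 8} = 6·L{t} + 8·L{1} = 6/s² + 8/s

Final answer: 6/s² + 8/s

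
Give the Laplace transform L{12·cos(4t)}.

L{cos(ωt)} = s/(s² + ω²), so L{cos(4t)} = s/(s² + 16). Then L{12·cos(4t)} = 12·s/(s² + 16) = 12s/(s² + 16)

Final answer: 12s/(s² + 16)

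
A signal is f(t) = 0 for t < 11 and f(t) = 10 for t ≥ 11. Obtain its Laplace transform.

f(t) = 10·u(t-11). L{u(t-11)} = e^(-11s)/s, so L{f(t)} = 10·e^(-11s)/s

Final answer: 10·e^(-11s)/s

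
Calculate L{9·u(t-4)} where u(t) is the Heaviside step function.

L{u(t-a)} = e^(-as)/s. Here a=4, so L{u(t-4)} = e^(-4s)/s, and L{9·u(t-4)} = 9·e^(-4s)/s

Final answer: 9·e^(-4s)/s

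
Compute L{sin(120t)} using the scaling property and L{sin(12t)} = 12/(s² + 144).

Using L{f(at)} = (1/a)F(s/a) with a=10: L{sin(120t)} = (1/10) · 12/((s/10)² + 144) = (1/10) · 12·100/(s² + 14400) = 120/(s² + 14400)

Final answer: 120/(s² + 14400)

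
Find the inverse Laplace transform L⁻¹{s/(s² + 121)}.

L⁻¹{s/(s² + 121)} = cos(11t)

Final answer: cos(11t)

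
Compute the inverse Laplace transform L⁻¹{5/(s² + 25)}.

L⁻¹{5/(s² + 25)} = sin(5t)

Final answer: sin(5t)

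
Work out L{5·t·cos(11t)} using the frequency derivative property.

L{cos(11t)} = s/(s² + 121). Derivative: d/ds[s/(s² + 121)] = [(s² + 121) - s·2s]/(s² + 121)² = (121 - s²)/(s² + 121)². So L{t·cos(11t)} = -F'(s) = (s² - 121)/(s² + 121)². Then L{5·t·cos(11t)} = 5·(s² - 121)/(s² + 121)²

Final answer: 5·(s² - 121)/(s² + 121)²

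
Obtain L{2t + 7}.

L{2t + 7} = 2·L{t} + 7·L{1} = 2/s² + 7/s

Final answer: 2/s² + 7/s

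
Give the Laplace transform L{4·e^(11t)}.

L{e^(at)} = 1/(s-a), so L{e^(11t)} = 1/(s-11). Then L{4·e^(11t)} = 4/(s-11)

Final answer: 4/(s-11)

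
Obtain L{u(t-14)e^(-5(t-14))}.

u(t-a)f(t-a) with f(t)=e^(-5t). L{e^(-5t)} = 1/(s+5). By time shift: e^(-14s)/(s+5)

Final answer: e^(-14s)/(s+5)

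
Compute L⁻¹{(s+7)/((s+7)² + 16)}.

Using frequency shift: L⁻¹{(s-a)/((s-a)² + b²)} = e^(at)cos(bt). Here a=-7, b=4

Final answer: e^(-7t)·cos(4t)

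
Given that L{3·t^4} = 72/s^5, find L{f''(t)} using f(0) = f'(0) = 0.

L{f''(t)} = s²F(s) - sf(0) - f'(0) = s²·72/s^5 - 0 - 0 = 72/s^3

Final answer: 72/s^3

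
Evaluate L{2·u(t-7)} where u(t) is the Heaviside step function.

L{u(t-a)} = e^(-as)/s. Here a=7, so L{u(t-7)} = e^(-7s)/s, and L{2·u(t-7)} = 2·e^(-7s)/s

Final answer: 2·e^(-7s)/s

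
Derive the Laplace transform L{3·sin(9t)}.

L{sin(ωt)} = ω/(s² + ω²), so L{sin(9t)} = 9/(s² + 81). Then L{3·sin(9t)} = 3·9/(s² + 81) = 27/(s² + 81)

Final answer: 27/(s² + 81)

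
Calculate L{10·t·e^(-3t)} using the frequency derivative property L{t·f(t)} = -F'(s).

L{e^(-3t)} = 1/(s+3). By frequency derivative: L{t·e^(-3t)} = -d/ds[1/(s+3)] = -(-1)/(s+3)² = 1/(s+3)². Then L{10·t·e^(-3t)} = 10·1/(s+3)² = 10/(s+3)²

Final answer: 10/(s+3)²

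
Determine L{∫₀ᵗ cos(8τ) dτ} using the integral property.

L{∫₀ᵗ f(τ)dτ} = F(s)/s with F(s) = s/(s² + 64), so the result is (s/(s² + 64))/s = 1/(s² + 64)

Final answer: 1/(s² + 64)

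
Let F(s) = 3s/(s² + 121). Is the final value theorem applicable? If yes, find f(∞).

The final value theorem requires all poles of sF(s) in the left half-plane. sF(s) = 3s²/(s² + 121) has poles at s = ±11i (imaginary axis). Theorem does NOT apply (oscillatory system).

Final answer: Not applicable (oscillatory)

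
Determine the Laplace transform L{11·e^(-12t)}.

L{e^(at)} = 1/(s-a), so L{e^(-12t)} = 1/(s+12). Then L{11·e^(-12t)} = 11/(s+12)

Final answer: 11/(s+12)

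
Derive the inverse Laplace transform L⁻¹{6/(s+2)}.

L⁻¹{1/(s-a)} = e^(at), so L⁻¹{1/(s+2)} = e^(-2t), and L⁻¹{6/(s+2)} = 6·e^(-2t)

Final answer: 6·e^(-2t)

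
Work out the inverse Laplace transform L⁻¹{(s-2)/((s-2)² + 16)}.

Using frequency shift, L⁻¹{(s-2)/((s-2)² + 16)} = e^(2t)·cos(4t)

Final answer: e^(2t)·cos(4t)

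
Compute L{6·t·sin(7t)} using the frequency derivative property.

L{sin(7t)} = 7/(s² + 49). By L{t·f(t)} = -F'(s): -d/ds[7/(s² + 49)] = -(7)·(-2s)/(s² + 49)² = 14s/(s² + 49)². Then L{6·t·sin(7t)} = 6·14s/(s² + 49)² = 84s/(s² + 49)²

Final answer: 84s/(s² + 49)²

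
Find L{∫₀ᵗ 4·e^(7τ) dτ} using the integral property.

L{∫₀ᵗ f(τ)dτ} = F(s)/s with F(s) = 4/(s-7), so L{∫₀ᵗ 4·e^(7τ) dτ} = 4/(s(s-7))

Final answer: 4/(s(s-7))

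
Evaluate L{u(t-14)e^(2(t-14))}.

u(t-a)f(t-a) with f(t)=e^(2t). L{e^(2t)} = 1/(s-2). By time shift: e^(-14s)/(s-2)

Final answer: e^(-14s)/(s-2)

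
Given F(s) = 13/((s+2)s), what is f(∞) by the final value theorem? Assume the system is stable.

f(∞) = lim_{s→0} sF(s) = lim_{s→0} 13/(s+2) = 13/2

Final answer: 13/2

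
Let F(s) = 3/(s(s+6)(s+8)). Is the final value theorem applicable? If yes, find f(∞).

Poles of sF(s) = 3/((s+6)(s+8)) are at s = -6 and s = -8, both in the left half-plane. Theorem applies. f(∞) = lim_{s→0} sF(s) = 3/(6·8) = 1/16

Final answer: 1/16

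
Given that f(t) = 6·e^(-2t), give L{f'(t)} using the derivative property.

f(0) = 6, F(s) = 6/(s+2). L{f'(t)} = s·F(s) - f(0) = 6s/(s+2) - 6 = (6s - 6(s+2))/(s+2) = -12/(s+2)

Final answer: -12/(s+2)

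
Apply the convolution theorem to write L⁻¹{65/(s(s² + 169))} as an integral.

65/(s(s² + 169)) = (1/s)·(65/(s² + 169)) = L{1}·L{5·sin(13t)}. So f(t) = 1*(5·sin(13t)) = ∫₀ᵗ 5·sin(13τ) dτ

Final answer: ∫₀ᵗ 5·sin(13τ) dτ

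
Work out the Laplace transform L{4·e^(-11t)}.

L{e^(at)} = 1/(s-a), so L{e^(-11t)} = 1/(s+11). Then L{4·e^(-11t)} = 4/(s+11)

Final answer: 4/(s+11)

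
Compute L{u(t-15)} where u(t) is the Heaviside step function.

L{u(t-a)} = e^(-as)/s. Here a=15, so L{u(t-15)} = e^(-15s)/s

Final answer: e^(-15s)/s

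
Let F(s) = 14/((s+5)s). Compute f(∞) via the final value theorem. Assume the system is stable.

f(∞) = lim_{s→0} sF(s) = lim_{s→0} 14/(s+5) = 14/5

Final answer: 14/5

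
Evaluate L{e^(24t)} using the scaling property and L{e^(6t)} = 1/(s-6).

Using L{f(at)} = (1/a)F(s/a) with a=4 and f(t) = e^(6t): L{e^(24t)} = (1/4) · 1/((s/4)-6) = (1/4) · 4/(s-24) = 1/(s-24)

Final answer: 1/(s-24)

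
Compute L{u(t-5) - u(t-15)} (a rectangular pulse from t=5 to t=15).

L{u(t-a)} = e^(-as)/s. L{u(t-5) - u(t-15)} = (e^(-5s) - e^(-15s))/s

Final answer: (e^(-5s) - e^(-15s))/s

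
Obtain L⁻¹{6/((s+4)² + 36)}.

Form: b/((s-a)² + b²) → e^(at)sin(bt). With a=-4, b=6

Final answer: e^(-4t)·sin(6t)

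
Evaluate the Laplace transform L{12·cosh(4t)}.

L{cosh(ωt)} = s/(s² - ω²), so L{cosh(4t)} = s/(s² - 16). Then L{12·cosh(4t)} = 12·s/(s² - 16) = 12s/(s² - 16)

Final answer: 12s/(s² - 16)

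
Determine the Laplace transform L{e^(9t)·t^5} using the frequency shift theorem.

L{e^(at)·t^n} = n!/(s-a)^(n+1), so L{e^(9t)·t^5} = 120/(s-9)^6

Final answer: 120/(s-9)^6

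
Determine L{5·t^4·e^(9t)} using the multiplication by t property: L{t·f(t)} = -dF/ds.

Using L{t^n·e^(at)} = n!/(s-a)^(n+1), L{t^4·e^(9t)} = 24/(s-9)^5, so L{5·t^4·e^(9t)} = 5·24/(s-9)^5 = 120/(s-9)^5

Final answer: 120/(s-9)^5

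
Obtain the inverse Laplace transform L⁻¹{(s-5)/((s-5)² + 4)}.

Using frequency shift, L⁻¹{(s-5)/((s-5)² + 4)} = e^(5t)·cos(2t)

Final answer: e^(5t)·cos(2t)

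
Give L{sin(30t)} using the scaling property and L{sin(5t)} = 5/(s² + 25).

Using L{f(at)} = (1/a)F(s/a) with a=6: L{sin(30t)} = (1/6) · 5/((s/6)² + 25) = (1/6) · 5·36/(s² + 900) = 30/(s² + 900)

Final answer: 30/(s² + 900)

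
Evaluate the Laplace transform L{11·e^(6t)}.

L{e^(at)} = 1/(s-a), so L{e^(6t)} = 1/(s-6). Then L{11·e^(6t)} = 11/(s-6)

Final answer: 11/(s-6)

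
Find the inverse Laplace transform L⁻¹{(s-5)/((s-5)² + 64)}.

Using frequency shift, L⁻¹{(s-5)/((s-5)² + 64)} = e^(5t)·cos(8t)

Final answer: e^(5t)·cos(8t)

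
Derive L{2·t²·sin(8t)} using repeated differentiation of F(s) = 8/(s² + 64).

F(s) = 8/(s² + 64). F'(s) = -16s/(s² + 64)². F''(s) = -16(64 - 3s²)/(s² + 64)³ = (48s² - 1024)/(s² + 64)³. So L{t²·sin(8t)} = (-1)² F''(s) = (48s² - 1024)/(s² + 64)³. Then L{2·t²·sin(8t)} = 2·(48s² - 1024)/(s² + 64)³ = (96s² - 2048)/(s² + 64)³

Final answer: (96s² - 2048)/(s² + 64)³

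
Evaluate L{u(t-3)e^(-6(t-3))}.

u(t-a)f(t-a) with f(t)=e^(-6t). L{e^(-6t)} = 1/(s+6). By time shift: e^(-3s)/(s+6)

Final answer: e^(-3s)/(s+6)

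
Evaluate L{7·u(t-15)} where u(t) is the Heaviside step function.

L{u(t-a)} = e^(-as)/s. Here a=15, so L{u(t-15)} = e^(-15s)/s, and L{7·u(t-15)} = 7·e^(-15s)/s

Final answer: 7·e^(-15s)/s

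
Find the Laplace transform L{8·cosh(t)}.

L{cosh(ωt)} = s/(s² - ω²), so L{cosh(t)} = s/(s² - 1). Then L{8·cosh(t)} = 8·s/(s² - 1) = 8s/(s² - 1)

Final answer: 8s/(s² - 1)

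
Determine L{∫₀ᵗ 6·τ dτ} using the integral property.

L{∫₀ᵗ f(τ)dτ} = F(s)/s with f(t) = 6t. F(s) = 6/s^2, so L{∫₀ᵗ 6·τ dτ} = (6/s^2)/s = 6/s^3. (Check: ∫₀ᵗ 6·τ dτ = 6t^2/2.)

Final answer: 6/s^3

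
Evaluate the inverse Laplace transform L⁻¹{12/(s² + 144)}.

L⁻¹{12/(s² + 144)} = sin(12t)

Final answer: sin(12t)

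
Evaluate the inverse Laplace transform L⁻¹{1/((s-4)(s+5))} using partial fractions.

Decompose: A/(s-4) + B/(s+5). A = 1/9, B = -1/9. f(t) = (e^(4t) - e^(-5t))/9

Final answer: (e^(4t) - e^(-5t))/9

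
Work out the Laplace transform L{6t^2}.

L{6t^2} = 6 · L{t^2} = 6 · 2/s^3 = 12/s^3

Final answer: 12/s^3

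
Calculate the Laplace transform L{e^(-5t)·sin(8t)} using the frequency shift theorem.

Frequency shift: L{e^(at)f(t)} = F(s-a). L{e^(-5t)·sin(8t)} = 8/((s+5)² + 64)

Final answer: 8/((s+5)² + 64)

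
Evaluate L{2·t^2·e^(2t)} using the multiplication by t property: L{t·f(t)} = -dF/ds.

Using L{t^n·e^(at)} = n!/(s-a)^(n+1), L{t^2·e^(2t)} = 2/(s-2)^3, so L{2·t^2·e^(2t)} = 2·2/(s-2)^3 = 4/(s-2)^3

Final answer: 4/(s-2)^3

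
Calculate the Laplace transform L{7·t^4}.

L{t^n} = n!/s^(n+1), so L{t^4} = 24/s^5. Then L{7·t^4} = 7·24/s^5 = 168/s^5

Final answer: 168/s^5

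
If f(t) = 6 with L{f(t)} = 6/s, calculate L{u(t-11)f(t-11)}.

Time shift theorem: L{u(t-a)f(t-a)} = e^(-as)F(s). Here a=11, F(s) = 6/s, so L{u(t-11)f(t-11)} = e^(-11s)·6/s

Final answer: e^(-11s)·6/s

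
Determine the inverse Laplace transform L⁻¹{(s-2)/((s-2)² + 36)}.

Using frequency shift, L⁻¹{(s-2)/((s-2)² + 36)} = e^(2t)·cos(6t)

Final answer: e^(2t)·cos(6t)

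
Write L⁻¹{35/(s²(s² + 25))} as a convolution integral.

35/(s²(s² + 25)) = (1/s²)·(35/(s² + 25)) = L{t}·L{7·sin(5t)}. So f(t) = t*(7·sin(5t)) = ∫₀ᵗ 7τ·sin(5(t-τ)) dτ

Final answer: ∫₀ᵗ 7τ·sin(5(t-τ)) dτ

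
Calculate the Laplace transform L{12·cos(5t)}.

L{cos(ωt)} = s/(s² + ω²), so L{cos(5t)} = s/(s² + 25). Then L{12·cos(5t)} = 12·s/(s² + 25) = 12s/(s² + 25)

Final answer: 12s/(s² + 25)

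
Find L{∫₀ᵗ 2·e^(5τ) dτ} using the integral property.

L{∫₀ᵗ f(τ)dτ} = F(s)/s with F(s) = 2/(s-5), so L{∫₀ᵗ 2·e^(5τ) dτ} = 2/(s(s-5))

Final answer: 2/(s(s-5))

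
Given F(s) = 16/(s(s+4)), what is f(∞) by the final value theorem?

f(∞) = lim_{s→0} s·16/(s(s+4)) = lim_{s→0} 16/(s+4) = 16/4 = 4

Final answer: 4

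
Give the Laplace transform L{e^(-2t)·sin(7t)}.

L{e^(at)·sin(ωt)} = ω/((s-a)² + ω²), so L{e^(-2t)·sin(7t)} = 7/((s+2)² + 49)

Final answer: 7/((s+2)² + 49)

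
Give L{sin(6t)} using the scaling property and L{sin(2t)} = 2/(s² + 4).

Using L{f(at)} = (1/a)F(s/a) with a=3: L{sin(6t)} = (1/3) · 2/((s/3)² + 4) = (1/3) · 2·9/(s² + 36) = 6/(s² + 36)

Final answer: 6/(s² + 36)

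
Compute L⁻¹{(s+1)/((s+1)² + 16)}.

Using frequency shift: L⁻¹{(s-a)/((s-a)² + b²)} = e^(at)cos(bt). Here a=-1, b=4

Final answer: e^(-t)·cos(4t)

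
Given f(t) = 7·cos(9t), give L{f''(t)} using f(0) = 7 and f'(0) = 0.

F(s) = 7s/(s² + 81). L{f''(t)} = s²F(s) - sf(0) - f'(0) = 7s³/(s² + 81) - 7s = (7s³ - 7s(s² + 81))/(s² + 81) = -567s/(s² + 81)

Final answer: -567s/(s² + 81)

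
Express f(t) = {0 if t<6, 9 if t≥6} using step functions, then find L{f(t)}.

f(t) = 9·u(t-6). L{u(t-6)} = e^(-6s)/s, so L{f(t)} = 9·e^(-6s)/s

Final answer: 9·e^(-6s)/s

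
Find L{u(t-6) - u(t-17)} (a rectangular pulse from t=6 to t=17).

L{u(t-a)} = e^(-as)/s. L{u(t-6) - u(t-17)} = (e^(-6s) - e^(-17s))/s

Final answer: (e^(-6s) - e^(-17s))/s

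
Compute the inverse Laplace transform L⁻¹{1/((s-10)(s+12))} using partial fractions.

Decompose: A/(s-10) + B/(s+12). A = 1/22, B = -1/22. f(t) = (e^(10t) - e^(-12t))/22

Final answer: (e^(10t) - e^(-12t))/22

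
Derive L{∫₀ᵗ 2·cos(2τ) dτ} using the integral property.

L{∫₀ᵗ f(τ)dτ} = F(s)/s with F(s) = 2s/(s² + 4), so the result is (2s/(s² + 4))/s = 2/(s² + 4)

Final answer: 2/(s² + 4)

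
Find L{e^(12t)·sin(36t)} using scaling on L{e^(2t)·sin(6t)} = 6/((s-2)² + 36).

Scaling with a=6: L{e^(12t)·sin(36t)} = (1/6) · 6/((s/6-2)² + 36). Simplifying: 36/((s-12)² + 1296)

Final answer: 36/((s-12)² + 1296)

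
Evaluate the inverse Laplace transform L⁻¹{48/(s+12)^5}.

L⁻¹{n!/(s-a)^(n+1)} = t^n·e^(at) with n=4, a=-12. So L⁻¹{24/(s+12)^5} = t^4·e^(-12t), and L⁻¹{48/(s+12)^5} = (48/24)·t^4·e^(-12t) = 2·t^4·e^(-12t)

Final answer: 2·t^4·e^(-12t)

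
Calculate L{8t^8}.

L{t^n} = n!/s^(n+1). So L{8t^8} = 8·8!/s^9 = 322560/s^9

Final answer: 322560/s^9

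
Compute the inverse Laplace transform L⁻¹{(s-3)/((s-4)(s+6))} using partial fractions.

Using partial fractions, f(t) = (e^(4t) + 9e^(-6t))/10

Final answer: (e^(4t) + 9e^(-6t))/10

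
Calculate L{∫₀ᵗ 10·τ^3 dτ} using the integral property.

L{∫₀ᵗ f(τ)dτ} = F(s)/s with f(t) = 10t^3. F(s) = 60/s^4, so L{∫₀ᵗ 10·τ^3 dτ} = (60/s^4)/s = 60/s^5. (Check: ∫₀ᵗ 10·τ^3 dτ = 10t^4/4.)

Final answer: 60/s^5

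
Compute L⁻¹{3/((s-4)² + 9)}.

Form: b/((s-a)² + b²) → e^(at)sin(bt). With a=4, b=3

Final answer: e^(4t)·sin(3t)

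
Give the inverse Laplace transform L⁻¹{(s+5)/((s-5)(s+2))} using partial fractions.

Using partial fractions, f(t) = (10e^(5t) - 3e^(-2t))/7

Final answer: (10e^(5t) - 3e^(-2t))/7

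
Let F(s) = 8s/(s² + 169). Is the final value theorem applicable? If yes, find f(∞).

The final value theorem requires all poles of sF(s) in the left half-plane. sF(s) = 8s²/(s² + 169) has poles at s = ±13i (imaginary axis). Theorem does NOT apply (oscillatory system).

Final answer: Not applicable (oscillatory)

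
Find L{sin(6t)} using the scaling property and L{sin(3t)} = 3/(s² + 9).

Using L{f(at)} = (1/a)F(s/a) with a=2: L{sin(6t)} = (1/2) · 3/((s/2)² + 9) = (1/2) · 3·4/(s² + 36) = 6/(s² + 36)

Final answer: 6/(s² + 36)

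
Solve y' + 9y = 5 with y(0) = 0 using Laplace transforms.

sY + 9Y = 5/s. Y = 5/(s(s+9)). Partial fractions: Y = 5/9/s - 5/9/(s+9)

Final answer: y(t) = 5/9(1 - e^(-9t))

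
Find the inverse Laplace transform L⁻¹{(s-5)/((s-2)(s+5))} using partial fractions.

Using partial fractions, f(t) = (-3e^(2t) + 10e^(-5t))/7

Final answer: (-3e^(2t) + 10e^(-5t))/7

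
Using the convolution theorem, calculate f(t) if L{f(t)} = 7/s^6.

7/s^6 = (7/s)·(1/s^5) = L{7}·L{t^4/24}. By convolution, f(t) = 7*t^4/24 = ∫₀ᵗ 7·τ^4/24 dτ = 7·t^5/120

Final answer: 7·t^5/120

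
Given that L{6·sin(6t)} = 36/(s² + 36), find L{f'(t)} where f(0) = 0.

L{f'(t)} = s·F(s) - f(0) = s·36/(s² + 36) - 0 = 36s/(s² + 36)

Final answer: 36s/(s² + 36)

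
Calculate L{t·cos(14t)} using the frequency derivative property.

L{cos(14t)} = s/(s² + 196). Derivative: d/ds[s/(s² + 196)] = [(s² + 196) - s·2s]/(s² + 196)² = (196 - s²)/(s² + 196)². So L{t·cos(14t)} = -F'(s) = (s² - 196)/(s² + 196)²

Final answer: (s² - 196)/(s² + 196)²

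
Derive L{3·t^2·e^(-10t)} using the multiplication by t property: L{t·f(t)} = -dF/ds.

Using L{t^n·e^(at)} = n!/(s-a)^(n+1), L{t^2·e^(-10t)} = 2/(s+10)^3, so L{3·t^2·e^(-10t)} = 3·2/(s+10)^3 = 6/(s+10)^3

Final answer: 6/(s+10)^3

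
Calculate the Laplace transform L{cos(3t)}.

L{cos(ωt)} = s/(s² + ω²), so L{cos(3t)} = s/(s² + 9)

Final answer: s/(s² + 9)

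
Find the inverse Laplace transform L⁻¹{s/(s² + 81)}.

L⁻¹{s/(s² + 81)} = cos(9t)

Final answer: cos(9t)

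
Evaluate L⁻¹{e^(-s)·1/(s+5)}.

L⁻¹{1/(s+5)} = e^(-5t). By the time shift theorem, L⁻¹{e^(-as)F(s)} = u(t-a)f(t-a) with a=1, so L⁻¹{e^(-s)·1/(s+5)} = u(t-1)·e^(-5(t-1))

Final answer: u(t-1)·e^(-5(t-1))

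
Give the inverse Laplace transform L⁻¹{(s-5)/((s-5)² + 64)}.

Using frequency shift, L⁻¹{(s-5)/((s-5)² + 64)} = e^(5t)·cos(8t)

Final answer: e^(5t)·cos(8t)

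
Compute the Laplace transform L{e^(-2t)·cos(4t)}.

L{e^(at)·cos(ωt)} = (s-a)/((s-a)² + ω²), so L{e^(-2t)·cos(4t)} = (s+2)/((s+2)² + 16)

Final answer: (s+2)/((s+2)² + 16)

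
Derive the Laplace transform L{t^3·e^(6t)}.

L{t^n·e^(at)} = n!/(s-a)^(n+1), so L{t^3·e^(6t)} = 6/(s-6)^4

Final answer: 6/(s-6)^4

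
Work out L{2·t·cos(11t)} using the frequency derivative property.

L{cos(11t)} = s/(s² + 121). Derivative: d/ds[s/(s² + 121)] = [(s² + 121) - s·2s]/(s² + 121)² = (121 - s²)/(s² + 121)². So L{t·cos(11t)} = -F'(s) = (s² - 121)/(s² + 121)². Then L{2·t·cos(11t)} = 2·(s² - 121)/(s² + 121)²

Final answer: 2·(s² - 121)/(s² + 121)²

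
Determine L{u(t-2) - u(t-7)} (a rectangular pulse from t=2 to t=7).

L{u(t-a)} = e^(-as)/s. L{u(t-2) - u(t-7)} = (e^(-2s) - e^(-7s))/s

Final answer: (e^(-2s) - e^(-7s))/s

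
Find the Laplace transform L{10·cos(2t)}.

L{cos(ωt)} = s/(s² + ω²), so L{cos(2t)} = s/(s² + 4). Then L{10·cos(2t)} = 10·s/(s² + 4) = 10s/(s² + 4)

Final answer: 10s/(s² + 4)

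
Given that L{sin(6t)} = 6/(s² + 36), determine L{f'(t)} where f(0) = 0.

L{f'(t)} = s·F(s) - f(0) = s·6/(s² + 36) - 0 = 6s/(s² + 36)

Final answer: 6s/(s² + 36)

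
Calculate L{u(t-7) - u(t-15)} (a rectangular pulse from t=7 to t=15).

L{u(t-a)} = e^(-as)/s. L{u(t-7) - u(t-15)} = (e^(-7s) - e^(-15s))/s

Final answer: (e^(-7s) - e^(-15s))/s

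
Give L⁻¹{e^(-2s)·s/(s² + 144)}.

L⁻¹{s/(s² + 144)} = cos(12t). By the time shift theorem, L⁻¹{e^(-as)F(s)} = u(t-a)f(t-a) with a=2, so L⁻¹{e^(-2s)·s/(s² + 144)} = u(t-2)·cos(12(t-2))

Final answer: u(t-2)·cos(12(t-2))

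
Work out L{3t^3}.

L{t^n} = n!/s^(n+1). So L{3t^3} = 3·3!/s^4 = 18/s^4

Final answer: 18/s^4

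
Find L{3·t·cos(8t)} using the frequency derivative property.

L{cos(8t)} = s/(s² + 64). Derivative: d/ds[s/(s² + 64)] = [(s² + 64) - s·2s]/(s² + 64)² = (64 - s²)/(s² + 64)². So L{t·cos(8t)} = -F'(s) = (s² - 64)/(s² + 64)². Then L{3·t·cos(8t)} = 3·(s² - 64)/(s² + 64)²

Final answer: 3·(s² - 64)/(s² + 64)²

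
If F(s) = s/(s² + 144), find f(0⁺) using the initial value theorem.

f(0⁺) = lim_{s→∞} s·s/(s² + 144) = lim_{s→∞} s²/(s² + 144) = 1

Final answer: 1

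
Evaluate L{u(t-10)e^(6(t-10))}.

u(t-a)f(t-a) with f(t)=e^(6t). L{e^(6t)} = 1/(s-6). By time shift: e^(-10s)/(s-6)

Final answer: e^(-10s)/(s-6)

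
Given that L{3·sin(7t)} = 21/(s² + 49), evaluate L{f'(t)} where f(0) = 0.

L{f'(t)} = s·F(s) - f(0) = s·21/(s² + 49) - 0 = 21s/(s² + 49)

Final answer: 21s/(s² + 49)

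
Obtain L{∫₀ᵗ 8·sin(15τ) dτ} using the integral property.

L{∫₀ᵗ f(τ)dτ} = F(s)/s with F(s) = 120/(s² + 225), so the result is (120/(s² + 225))/s = 120/(s(s² + 225))

Final answer: 120/(s(s² + 225))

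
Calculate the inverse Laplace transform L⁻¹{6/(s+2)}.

L⁻¹{1/(s-a)} = e^(at), so L⁻¹{1/(s+2)} = e^(-2t), and L⁻¹{6/(s+2)} = 6·e^(-2t)

Final answer: 6·e^(-2t)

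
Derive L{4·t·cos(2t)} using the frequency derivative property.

L{cos(2t)} = s/(s² + 4). Derivative: d/ds[s/(s² + 4)] = [(s² + 4) - s·2s]/(s² + 4)² = (4 - s²)/(s² + 4)². So L{t·cos(2t)} = -F'(s) = (s² - 4)/(s² + 4)². Then L{4·t·cos(2t)} = 4·(s² - 4)/(s² + 4)²

Final answer: 4·(s² - 4)/(s² + 4)²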